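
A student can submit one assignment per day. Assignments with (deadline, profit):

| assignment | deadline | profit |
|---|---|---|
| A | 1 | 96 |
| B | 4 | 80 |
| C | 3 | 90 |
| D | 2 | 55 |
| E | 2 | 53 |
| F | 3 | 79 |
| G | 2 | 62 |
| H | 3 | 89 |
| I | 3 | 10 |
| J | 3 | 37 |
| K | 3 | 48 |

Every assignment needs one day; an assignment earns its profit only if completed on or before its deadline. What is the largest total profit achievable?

355

By profit: A(d1,96), C(d3,90), H(d3,89), B(d4,80), F(d3,79), G(d2,62), D(d2,55), E(d2,53), K(d3,48), J(d3,37), I(d3,10)
A→slot 1; C→slot 3; H→slot 2; B→slot 4; F skipped; G skipped; D skipped; E skipped; K skipped; J skipped; I skipped.
Profit = 96 + 89 + 90 + 80 = 355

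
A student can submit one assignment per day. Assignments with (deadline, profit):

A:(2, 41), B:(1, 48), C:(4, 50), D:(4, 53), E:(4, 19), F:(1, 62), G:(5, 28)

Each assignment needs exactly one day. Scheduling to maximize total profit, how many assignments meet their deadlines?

5

Profit order: F=62 D=53 C=50 B=48 A=41 G=28 E=19
Assign: F→slot 1, D→slot 4, C→slot 3, B skipped, A→slot 2, G→slot 5, E skipped.
Slots: [1:F] [2:A] [3:C] [4:D] [5:G]
5 of 7 scheduled.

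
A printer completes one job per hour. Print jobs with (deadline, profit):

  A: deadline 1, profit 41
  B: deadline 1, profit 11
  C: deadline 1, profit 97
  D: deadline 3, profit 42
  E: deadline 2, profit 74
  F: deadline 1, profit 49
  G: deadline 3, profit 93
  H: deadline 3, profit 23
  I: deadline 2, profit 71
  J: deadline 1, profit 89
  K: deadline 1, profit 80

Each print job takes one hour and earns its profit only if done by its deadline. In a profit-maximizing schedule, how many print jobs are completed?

3

By profit: C(d1,97), G(d3,93), J(d1,89), K(d1,80), E(d2,74), I(d2,71), F(d1,49), D(d3,42), A(d1,41), H(d3,23), B(d1,11)
C→slot 1; G→slot 3; J skipped; K skipped; E→slot 2; I skipped; F skipped; D skipped; A skipped; H skipped; B skipped.
3 of 11 scheduled.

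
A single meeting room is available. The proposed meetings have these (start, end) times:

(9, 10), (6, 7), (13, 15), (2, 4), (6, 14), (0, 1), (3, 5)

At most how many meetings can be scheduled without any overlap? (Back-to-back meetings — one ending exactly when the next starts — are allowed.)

5

By end time: (0,1), (2,4), (3,5), (6,7), (9,10), (6,14), (13,15).
Pick (0,1); next start ≥ 1 → (2,4); next start ≥ 4 → (6,7); next start ≥ 7 → (9,10); next start ≥ 10 → (13,15).
Selected 5 meetings.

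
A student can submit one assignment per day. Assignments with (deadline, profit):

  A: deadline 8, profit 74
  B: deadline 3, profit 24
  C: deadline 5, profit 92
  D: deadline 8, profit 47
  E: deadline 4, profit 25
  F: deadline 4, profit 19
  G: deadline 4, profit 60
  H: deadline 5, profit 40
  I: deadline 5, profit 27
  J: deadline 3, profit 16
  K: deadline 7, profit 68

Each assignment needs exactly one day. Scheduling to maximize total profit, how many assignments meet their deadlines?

8

Take jobs in profit order; each goes to the latest open slot no later than its deadline.
Profit order: C=92 A=74 K=68 G=60 D=47 H=40 I=27 E=25 B=24 F=19 J=16
Assign: C→slot 5, A→slot 8, K→slot 7, G→slot 4, D→slot 6, H→slot 3, I→slot 2, E→slot 1, B skipped, F skipped, J skipped.
Slots: [1:E] [2:I] [3:H] [4:G] [5:C] [6:D] [7:K] [8:A]
8 of 11 scheduled.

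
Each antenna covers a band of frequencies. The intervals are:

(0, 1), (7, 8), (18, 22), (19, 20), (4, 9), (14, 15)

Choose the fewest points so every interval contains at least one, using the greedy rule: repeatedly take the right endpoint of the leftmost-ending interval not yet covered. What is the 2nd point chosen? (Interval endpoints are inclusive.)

Sorted: [0,1] [7,8] [4,9] [14,15] [19,20] [18,22]
{[0,1]} hit by 1; {[7,8],[4,9]} hit by 8; {[14,15]} hit by 15; {[19,20],[18,22]} hit by 20.
Points: 1, 8, 15, 20 (4 total).

8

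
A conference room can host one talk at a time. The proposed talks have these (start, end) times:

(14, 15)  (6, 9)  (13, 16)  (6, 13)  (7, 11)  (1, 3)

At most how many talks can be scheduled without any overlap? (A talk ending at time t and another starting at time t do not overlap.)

3

Order by finish time; keep every interval that doesn't clash with the previous kept one.
By end time: (1,3), (6,9), (7,11), (6,13), (14,15), (13,16).
Pick (1,3); next start ≥ 3 → (6,9); next start ≥ 9 → (14,15).
Selected 3 talks.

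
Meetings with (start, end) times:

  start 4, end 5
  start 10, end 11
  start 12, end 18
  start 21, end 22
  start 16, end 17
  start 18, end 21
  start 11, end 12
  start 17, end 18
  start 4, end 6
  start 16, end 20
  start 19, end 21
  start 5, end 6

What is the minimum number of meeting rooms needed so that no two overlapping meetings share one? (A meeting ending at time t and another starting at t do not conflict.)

Count concurrent intervals with a sweep; the peak is the room count.
starts: [4, 4, 5, 10, 11, 12, 16, 16, 17, 18, 19, 21]
ends:   [5, 6, 6, 11, 12, 17, 18, 18, 20, 21, 21, 22]
s4→1 s4→2 e5→1 s5→2 e6→1 e6→0 s10→1 e11→0 s11→1 e12→0 s12→1 s16→2 s16→3  — peak 3.

3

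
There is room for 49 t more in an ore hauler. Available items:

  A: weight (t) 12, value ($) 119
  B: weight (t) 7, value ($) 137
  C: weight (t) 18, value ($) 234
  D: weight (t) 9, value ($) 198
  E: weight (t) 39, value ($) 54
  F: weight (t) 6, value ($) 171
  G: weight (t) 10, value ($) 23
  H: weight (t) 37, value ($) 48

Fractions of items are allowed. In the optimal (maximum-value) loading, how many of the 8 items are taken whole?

Sort by value per unit weight and fill in that order.
Ratios (sorted): F 28.50, D 22.00, B 19.57, C 13.00, A 9.92, G 2.30, E 1.38, H 1.30
take F (6 @ 171); take D (9 @ 198); take B (7 @ 137); take C (18 @ 234); take 9/12 of A → 89.25. Capacity used 49/49.
4 item(s) taken whole; one partial (take 9/12 of A).

4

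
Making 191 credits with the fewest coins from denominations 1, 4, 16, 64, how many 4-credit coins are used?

3

Greedy: take as many of the largest coin as possible, then repeat with the remainder.
191 − 2×64→63 − 3×16→15 − 3×4→3 − 3×1→0
Count of 4: 3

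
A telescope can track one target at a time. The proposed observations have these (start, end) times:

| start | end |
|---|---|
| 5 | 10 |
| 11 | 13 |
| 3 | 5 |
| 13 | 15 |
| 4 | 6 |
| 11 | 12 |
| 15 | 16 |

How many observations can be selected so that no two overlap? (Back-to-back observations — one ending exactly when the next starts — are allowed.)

5

Order by finish time; keep every interval that doesn't clash with the previous kept one.
Sorted by end: (3,5)  (4,6)  (5,10)  (11,12)  (11,13)  (13,15)  (15,16)
take (3,5); take (5,10); take (11,12); take (13,15); take (15,16).
Selected 5 observations.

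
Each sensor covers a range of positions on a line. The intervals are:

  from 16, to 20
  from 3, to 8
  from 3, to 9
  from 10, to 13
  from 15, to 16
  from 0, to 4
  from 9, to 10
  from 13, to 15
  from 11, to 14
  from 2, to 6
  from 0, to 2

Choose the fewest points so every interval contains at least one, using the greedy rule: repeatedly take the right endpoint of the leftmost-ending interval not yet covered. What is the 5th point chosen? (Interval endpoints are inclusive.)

Sorted: [0,2] [0,4] [2,6] [3,8] [3,9] [9,10] [10,13] [11,14] [13,15] [15,16] [16,20]
{[0,2],[0,4],[2,6]} hit by 2; {[3,8],[3,9]} hit by 8; {[9,10],[10,13]} hit by 10; {[11,14],[13,15]} hit by 14; {[15,16],[16,20]} hit by 16.
Points: 2, 8, 10, 14, 16 (5 total).

16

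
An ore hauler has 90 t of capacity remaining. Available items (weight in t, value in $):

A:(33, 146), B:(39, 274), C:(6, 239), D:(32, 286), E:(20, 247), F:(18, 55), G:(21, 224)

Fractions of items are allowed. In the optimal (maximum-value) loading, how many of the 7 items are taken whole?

Sort by value per unit weight and fill in that order.
Order: C (239/6=39.83) > E (247/20=12.35) > G (224/21=10.67) > D (286/32=8.94) > B (274/39=7.03) > A (146/33=4.42) > F (55/18=3.06)
Fill: take C (6 @ 239) → take E (20 @ 247) → take G (21 @ 224) → take D (32 @ 286) → take 11/39 of B → 77.28; 90/90 used.
4 item(s) taken whole; one partial (take 11/39 of B).

4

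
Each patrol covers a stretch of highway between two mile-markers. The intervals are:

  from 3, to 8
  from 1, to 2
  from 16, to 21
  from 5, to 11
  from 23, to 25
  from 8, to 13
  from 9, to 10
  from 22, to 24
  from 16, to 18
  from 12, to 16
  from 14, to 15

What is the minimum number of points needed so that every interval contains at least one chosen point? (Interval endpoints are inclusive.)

Sort by right endpoint; whenever an interval is uncovered, place a point at its right end.
Sorted: [1,2] [3,8] [9,10] [5,11] [8,13] [14,15] [12,16] [16,18] [16,21] [22,24] [23,25]
{[1,2]} hit by 2; {[3,8]} hit by 8; {[9,10],[5,11],[8,13]} hit by 10; {[14,15],[12,16]} hit by 15; {[16,18],[16,21]} hit by 18; {[22,24],[23,25]} hit by 24.
Points: 2, 8, 10, 15, 18, 24 (6 total).

6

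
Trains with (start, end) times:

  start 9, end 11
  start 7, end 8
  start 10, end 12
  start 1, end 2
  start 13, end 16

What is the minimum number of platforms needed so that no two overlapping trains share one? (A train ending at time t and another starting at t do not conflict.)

2

starts: [1, 7, 9, 10, 13]
ends:   [2, 8, 11, 12, 16]
s1→1 e2→0 s7→1 e8→0 s9→1 s10→2  — peak 2.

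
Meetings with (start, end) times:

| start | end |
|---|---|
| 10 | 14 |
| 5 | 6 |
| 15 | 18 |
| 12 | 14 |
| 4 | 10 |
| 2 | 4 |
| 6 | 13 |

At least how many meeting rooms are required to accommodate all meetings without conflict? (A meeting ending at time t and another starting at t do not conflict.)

starts: [2, 4, 5, 6, 10, 12, 15]
ends:   [4, 6, 10, 13, 14, 14, 18]
s2→1 e4→0 s4→1 s5→2 e6→1 s6→2 e10→1 s10→2 s12→3  — peak 3.

3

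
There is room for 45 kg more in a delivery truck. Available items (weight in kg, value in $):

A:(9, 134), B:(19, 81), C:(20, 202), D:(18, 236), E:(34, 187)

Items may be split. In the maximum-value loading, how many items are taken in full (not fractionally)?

Sort by value per unit weight and fill in that order.
Order: A (134/9=14.89) > D (236/18=13.11) > C (202/20=10.10) > E (187/34=5.50) > B (81/19=4.26)
Fill: take A (9 @ 134) → take D (18 @ 236) → take 18/20 of C → 181.80; 45/45 used.
2 item(s) taken whole; one partial (take 18/20 of C).

2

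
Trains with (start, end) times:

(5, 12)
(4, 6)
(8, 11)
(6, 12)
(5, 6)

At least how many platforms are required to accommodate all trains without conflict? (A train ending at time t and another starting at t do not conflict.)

3

Count concurrent intervals with a sweep; the peak is the room count.
starts: [4, 5, 5, 6, 8]
ends:   [6, 6, 11, 12, 12]
s4→1 s5→2 s5→3  — peak 3.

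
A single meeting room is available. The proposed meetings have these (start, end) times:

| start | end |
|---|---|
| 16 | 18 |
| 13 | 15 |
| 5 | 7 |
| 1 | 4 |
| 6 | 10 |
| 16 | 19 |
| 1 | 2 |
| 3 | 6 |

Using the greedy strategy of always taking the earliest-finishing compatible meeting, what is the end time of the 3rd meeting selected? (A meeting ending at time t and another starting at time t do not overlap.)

Order by finish time; keep every interval that doesn't clash with the previous kept one.
By end time: (1,2), (1,4), (3,6), (5,7), (6,10), (13,15), (16,18), (16,19).
Pick (1,2); next start ≥ 2 → (3,6); next start ≥ 6 → (6,10); next start ≥ 10 → (13,15); next start ≥ 15 → (16,18).
Selected: (1,2) (3,6) (6,10) (13,15) (16,18)

10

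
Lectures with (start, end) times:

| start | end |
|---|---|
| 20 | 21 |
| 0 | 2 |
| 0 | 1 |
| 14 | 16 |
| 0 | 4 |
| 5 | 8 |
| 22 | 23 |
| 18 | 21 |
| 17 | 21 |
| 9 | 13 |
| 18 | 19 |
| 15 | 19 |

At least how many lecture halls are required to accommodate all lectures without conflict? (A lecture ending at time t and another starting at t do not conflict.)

4

Count concurrent intervals with a sweep; the peak is the room count.
Events (time:±→running): 0:+→1 0:+→2 0:+→3 1:-→2 2:-→1 4:-→0 5:+→1 8:-→0 9:+→1 13:-→0 14:+→1 15:+→2 16:-→1 17:+→2 18:+→3 18:+→4 … peak 4.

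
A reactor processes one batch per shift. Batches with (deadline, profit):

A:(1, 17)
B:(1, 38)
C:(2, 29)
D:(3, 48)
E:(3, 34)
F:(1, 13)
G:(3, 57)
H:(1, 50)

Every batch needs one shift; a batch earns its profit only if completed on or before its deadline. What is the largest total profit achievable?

Profit order: G=57 H=50 D=48 B=38 E=34 C=29 A=17 F=13
Assign: G→slot 3, H→slot 1, D→slot 2, B skipped, E skipped, C skipped, A skipped, F skipped.
Slots: [1:H] [2:D] [3:G]
Profit = 50 + 48 + 57 = 155

155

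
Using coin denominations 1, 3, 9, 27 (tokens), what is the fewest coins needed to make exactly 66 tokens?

4

Use the largest denomination that fits, subtract, and repeat.
66 − 2×27→12 − 1×9→3 − 1×3→0
Total coins = 2 + 1 + 1 = 4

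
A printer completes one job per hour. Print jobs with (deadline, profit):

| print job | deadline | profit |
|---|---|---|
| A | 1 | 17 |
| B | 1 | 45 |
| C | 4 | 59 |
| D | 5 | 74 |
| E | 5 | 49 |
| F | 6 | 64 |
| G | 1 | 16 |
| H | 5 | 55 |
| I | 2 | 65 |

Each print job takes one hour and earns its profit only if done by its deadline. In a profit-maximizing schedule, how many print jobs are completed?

By profit: D(d5,74), I(d2,65), F(d6,64), C(d4,59), H(d5,55), E(d5,49), B(d1,45), A(d1,17), G(d1,16)
D→slot 5; I→slot 2; F→slot 6; C→slot 4; H→slot 3; E→slot 1; B skipped; A skipped; G skipped.
6 of 9 scheduled.

6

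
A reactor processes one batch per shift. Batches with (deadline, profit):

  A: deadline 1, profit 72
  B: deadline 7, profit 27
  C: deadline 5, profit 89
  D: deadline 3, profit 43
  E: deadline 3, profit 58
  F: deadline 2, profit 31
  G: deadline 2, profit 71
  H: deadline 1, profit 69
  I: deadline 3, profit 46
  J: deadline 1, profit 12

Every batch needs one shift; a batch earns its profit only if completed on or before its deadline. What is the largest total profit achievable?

Sort by profit descending; place each in the latest free slot ≤ its deadline.
Profit order: C=89 A=72 G=71 H=69 E=58 I=46 D=43 F=31 B=27 J=12
Assign: C→slot 5, A→slot 1, G→slot 2, H skipped, E→slot 3, I skipped, D skipped, F skipped, B→slot 7, J skipped.
Slots: [1:A] [2:G] [3:E] [5:C] [7:B]
Profit = 72 + 71 + 58 + 89 + 27 = 317

317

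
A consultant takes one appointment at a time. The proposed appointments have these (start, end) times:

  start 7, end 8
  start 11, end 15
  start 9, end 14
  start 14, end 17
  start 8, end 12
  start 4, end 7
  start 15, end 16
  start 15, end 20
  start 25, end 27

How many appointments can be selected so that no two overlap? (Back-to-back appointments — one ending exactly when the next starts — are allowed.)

Sort by end time and greedily take each interval whose start is ≥ the last chosen end.
Sorted by end: (4,7)  (7,8)  (8,12)  (9,14)  (11,15)  (15,16)  (14,17)  (15,20)  (25,27)
take (4,7); take (7,8); take (8,12); skip (11,15); take (15,16); skip (15,20); take (25,27).
Selected 5 appointments.

5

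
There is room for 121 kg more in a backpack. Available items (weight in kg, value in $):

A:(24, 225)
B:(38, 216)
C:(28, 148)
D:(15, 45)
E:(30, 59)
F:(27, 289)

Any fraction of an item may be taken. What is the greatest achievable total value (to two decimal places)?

Ratios (sorted): F 10.70, A 9.38, B 5.68, C 5.29, D 3.00, E 1.97
take F (27 @ 289); take A (24 @ 225); take B (38 @ 216); take C (28 @ 148); take 4/15 of D → 12.00. Capacity used 121/121.
Total value = 890.00

890.00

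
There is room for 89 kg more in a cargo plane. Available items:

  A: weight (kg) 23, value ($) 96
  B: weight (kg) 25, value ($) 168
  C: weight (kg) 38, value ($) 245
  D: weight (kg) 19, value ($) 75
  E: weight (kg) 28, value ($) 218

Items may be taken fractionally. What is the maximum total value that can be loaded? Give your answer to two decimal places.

618.11

Ratios (sorted): E 7.79, B 6.72, C 6.45, A 4.17, D 3.95
take E (28 @ 218); take B (25 @ 168); take 36/38 of C → 232.11. Capacity used 89/89.
Total value = 618.11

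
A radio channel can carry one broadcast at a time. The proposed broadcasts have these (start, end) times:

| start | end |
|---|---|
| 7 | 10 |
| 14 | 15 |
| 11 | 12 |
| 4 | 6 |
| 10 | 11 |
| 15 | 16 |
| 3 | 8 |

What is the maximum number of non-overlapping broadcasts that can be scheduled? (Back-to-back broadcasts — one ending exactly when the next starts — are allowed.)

6

Greedy by earliest finish: after sorting by end time, pick each interval compatible with the last pick.
By end time: (4,6), (3,8), (7,10), (10,11), (11,12), (14,15), (15,16).
Pick (4,6); next start ≥ 6 → (7,10); next start ≥ 10 → (10,11); next start ≥ 11 → (11,12); next start ≥ 12 → (14,15); next start ≥ 15 → (15,16).
Selected 6 broadcasts.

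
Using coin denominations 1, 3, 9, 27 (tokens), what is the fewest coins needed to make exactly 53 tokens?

7

Use the largest denomination that fits, subtract, and repeat.
53 = 1×27 + 2×9 + 2×3 + 2×1
Total coins = 1 + 2 + 2 + 2 = 7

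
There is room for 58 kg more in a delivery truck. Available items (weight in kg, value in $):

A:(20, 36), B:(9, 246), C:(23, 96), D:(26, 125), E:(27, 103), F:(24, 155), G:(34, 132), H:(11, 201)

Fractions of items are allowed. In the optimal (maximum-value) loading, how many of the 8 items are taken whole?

3

Sort by value per unit weight and fill in that order.
Order: B (246/9=27.33) > H (201/11=18.27) > F (155/24=6.46) > D (125/26=4.81) > C (96/23=4.17) > G (132/34=3.88) > E (103/27=3.81) > A (36/20=1.80)
Fill: take B (9 @ 246) → take H (11 @ 201) → take F (24 @ 155) → take 14/26 of D → 67.31; 58/58 used.
3 item(s) taken whole; one partial (take 14/26 of D).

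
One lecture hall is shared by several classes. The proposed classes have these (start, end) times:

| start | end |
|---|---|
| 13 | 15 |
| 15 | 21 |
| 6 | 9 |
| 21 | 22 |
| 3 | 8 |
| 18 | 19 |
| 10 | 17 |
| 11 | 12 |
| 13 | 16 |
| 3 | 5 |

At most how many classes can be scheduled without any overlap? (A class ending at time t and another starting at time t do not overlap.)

6

By end time: (3,5), (3,8), (6,9), (11,12), (13,15), (13,16), (10,17), (18,19), (15,21), (21,22).
Pick (3,5); next start ≥ 5 → (6,9); next start ≥ 9 → (11,12); next start ≥ 12 → (13,15); next start ≥ 15 → (18,19); next start ≥ 19 → (21,22).
Selected 6 classes.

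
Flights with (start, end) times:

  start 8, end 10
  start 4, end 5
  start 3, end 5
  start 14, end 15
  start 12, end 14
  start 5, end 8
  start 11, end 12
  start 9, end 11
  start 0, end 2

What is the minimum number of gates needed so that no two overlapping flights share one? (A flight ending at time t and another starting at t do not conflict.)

Events (time:±→running): 0:+→1 2:-→0 3:+→1 4:+→2 … peak 2.

2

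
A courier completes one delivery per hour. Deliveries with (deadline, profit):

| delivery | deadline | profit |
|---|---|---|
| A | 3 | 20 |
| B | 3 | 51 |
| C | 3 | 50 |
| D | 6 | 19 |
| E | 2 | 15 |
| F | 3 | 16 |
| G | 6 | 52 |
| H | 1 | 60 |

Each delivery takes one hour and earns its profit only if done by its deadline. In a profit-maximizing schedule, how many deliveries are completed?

5

Sort by profit descending; place each in the latest free slot ≤ its deadline.
Profit order: H=60 G=52 B=51 C=50 A=20 D=19 F=16 E=15
Assign: H→slot 1, G→slot 6, B→slot 3, C→slot 2, A skipped, D→slot 5, F skipped, E skipped.
Slots: [1:H] [2:C] [3:B] [5:D] [6:G]
5 of 8 scheduled.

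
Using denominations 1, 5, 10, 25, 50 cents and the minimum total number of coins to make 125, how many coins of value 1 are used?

0

125 = 2×50 + 1×25
Count of 1: 0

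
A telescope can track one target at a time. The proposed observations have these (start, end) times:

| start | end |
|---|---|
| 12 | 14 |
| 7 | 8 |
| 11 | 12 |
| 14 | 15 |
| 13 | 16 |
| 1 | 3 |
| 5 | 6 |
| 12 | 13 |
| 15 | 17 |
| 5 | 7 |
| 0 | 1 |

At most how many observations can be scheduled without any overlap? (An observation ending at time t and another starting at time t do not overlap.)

8

Order by finish time; keep every interval that doesn't clash with the previous kept one.
Sorted by end: (0,1)  (1,3)  (5,6)  (5,7)  (7,8)  (11,12)  (12,13)  (12,14)  (14,15)  (13,16)  (15,17)
take (0,1); take (1,3); take (5,6); take (7,8); take (11,12); take (12,13); take (14,15); take (15,17).
Selected 8 observations.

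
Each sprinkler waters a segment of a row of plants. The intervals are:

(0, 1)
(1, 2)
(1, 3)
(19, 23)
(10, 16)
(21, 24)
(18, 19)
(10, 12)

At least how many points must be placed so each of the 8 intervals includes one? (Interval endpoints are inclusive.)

Sort by right endpoint; whenever an interval is uncovered, place a point at its right end.
By right end: [0,1]  [1,2]  [1,3]  [10,12]  [10,16]  [18,19]  [19,23]  [21,24]
[0,1] uncovered → point at 1; [10,12] uncovered → point at 12; [18,19] uncovered → point at 19; [21,24] uncovered → point at 24.
Points: 1, 12, 19, 24 (4 total).

4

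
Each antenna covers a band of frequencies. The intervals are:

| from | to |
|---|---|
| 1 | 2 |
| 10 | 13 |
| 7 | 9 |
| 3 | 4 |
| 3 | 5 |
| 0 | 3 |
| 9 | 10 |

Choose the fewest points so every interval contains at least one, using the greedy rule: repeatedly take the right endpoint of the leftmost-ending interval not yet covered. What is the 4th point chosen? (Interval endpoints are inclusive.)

By right end: [1,2]  [0,3]  [3,4]  [3,5]  [7,9]  [9,10]  [10,13]
[1,2] uncovered → point at 2; [3,4] uncovered → point at 4; [7,9] uncovered → point at 9; [10,13] uncovered → point at 13.
Points: 2, 4, 9, 13 (4 total).

13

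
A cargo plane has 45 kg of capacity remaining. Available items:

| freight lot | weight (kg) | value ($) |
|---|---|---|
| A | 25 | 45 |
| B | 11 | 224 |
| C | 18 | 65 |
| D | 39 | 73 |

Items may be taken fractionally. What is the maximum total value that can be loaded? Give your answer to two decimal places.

Order: B (224/11=20.36) > C (65/18=3.61) > D (73/39=1.87) > A (45/25=1.80)
Fill: take B (11 @ 224) → take C (18 @ 65) → take 16/39 of D → 29.95; 45/45 used.
Total value = 318.95

318.95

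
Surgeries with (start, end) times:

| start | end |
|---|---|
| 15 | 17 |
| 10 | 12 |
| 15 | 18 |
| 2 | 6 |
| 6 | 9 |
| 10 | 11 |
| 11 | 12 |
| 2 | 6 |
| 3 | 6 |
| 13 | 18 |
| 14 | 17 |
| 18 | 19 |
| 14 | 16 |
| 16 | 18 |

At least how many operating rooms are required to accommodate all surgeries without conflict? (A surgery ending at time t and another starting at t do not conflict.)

5

Count concurrent intervals with a sweep; the peak is the room count.
starts: [2, 2, 3, 6, 10, 10, 11, 13, 14, 14, 15, 15, 16, 18]
ends:   [6, 6, 6, 9, 11, 12, 12, 16, 17, 17, 18, 18, 18, 19]
s2→1 s2→2 s3→3 e6→2 e6→1 e6→0 s6→1 e9→0 s10→1 s10→2 e11→1 s11→2 e12→1 e12→0 s13→1 s14→2 s14→3 s15→4 s15→5  — peak 5.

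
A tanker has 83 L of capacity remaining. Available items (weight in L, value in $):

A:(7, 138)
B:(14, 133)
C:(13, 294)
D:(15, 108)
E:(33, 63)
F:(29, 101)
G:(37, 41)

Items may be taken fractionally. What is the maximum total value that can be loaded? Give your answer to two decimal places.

Order: C (294/13=22.62) > A (138/7=19.71) > B (133/14=9.50) > D (108/15=7.20) > F (101/29=3.48) > E (63/33=1.91) > G (41/37=1.11)
Fill: take C (13 @ 294) → take A (7 @ 138) → take B (14 @ 133) → take D (15 @ 108) → take F (29 @ 101) → take 5/33 of E → 9.55; 83/83 used.
Total value = 783.55

783.55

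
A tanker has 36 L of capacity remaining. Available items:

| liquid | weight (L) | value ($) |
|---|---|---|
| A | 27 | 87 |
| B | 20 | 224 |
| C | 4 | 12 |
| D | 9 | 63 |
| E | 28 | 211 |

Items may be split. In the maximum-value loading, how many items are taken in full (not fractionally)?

1

Sort by value per unit weight and fill in that order.
Order: B (224/20=11.20) > E (211/28=7.54) > D (63/9=7.00) > A (87/27=3.22) > C (12/4=3.00)
Fill: take B (20 @ 224) → take 16/28 of E → 120.57; 36/36 used.
1 item(s) taken whole; one partial (take 16/28 of E).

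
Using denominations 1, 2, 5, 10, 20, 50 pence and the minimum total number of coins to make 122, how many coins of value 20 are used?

1

122 − 2×50→22 − 1×20→2 − 1×2→0
Count of 20: 1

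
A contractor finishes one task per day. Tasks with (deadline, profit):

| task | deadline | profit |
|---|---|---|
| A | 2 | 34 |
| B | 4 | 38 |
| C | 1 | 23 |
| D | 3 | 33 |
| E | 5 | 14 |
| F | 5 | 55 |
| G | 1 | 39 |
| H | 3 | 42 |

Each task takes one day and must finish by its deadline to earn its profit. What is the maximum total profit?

208

Take jobs in profit order; each goes to the latest open slot no later than its deadline.
Profit order: F=55 H=42 G=39 B=38 A=34 D=33 C=23 E=14
Assign: F→slot 5, H→slot 3, G→slot 1, B→slot 4, A→slot 2, D skipped, C skipped, E skipped.
Slots: [1:G] [2:A] [3:H] [4:B] [5:F]
Profit = 39 + 34 + 42 + 38 + 55 = 208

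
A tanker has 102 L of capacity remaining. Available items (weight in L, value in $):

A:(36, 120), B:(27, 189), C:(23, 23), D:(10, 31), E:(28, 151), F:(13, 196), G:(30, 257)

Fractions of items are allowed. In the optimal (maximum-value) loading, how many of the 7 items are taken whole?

4

Sort by value per unit weight and fill in that order.
Ratios (sorted): F 15.08, G 8.57, B 7.00, E 5.39, A 3.33, D 3.10, C 1.00
take F (13 @ 196); take G (30 @ 257); take B (27 @ 189); take E (28 @ 151); take 4/36 of A → 13.33. Capacity used 102/102.
4 item(s) taken whole; one partial (take 4/36 of A).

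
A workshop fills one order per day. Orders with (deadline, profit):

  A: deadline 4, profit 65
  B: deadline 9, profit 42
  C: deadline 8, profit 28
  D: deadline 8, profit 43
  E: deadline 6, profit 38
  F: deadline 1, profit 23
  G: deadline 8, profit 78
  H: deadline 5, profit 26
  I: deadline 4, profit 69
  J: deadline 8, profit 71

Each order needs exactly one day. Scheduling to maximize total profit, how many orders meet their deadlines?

By profit: G(d8,78), J(d8,71), I(d4,69), A(d4,65), D(d8,43), B(d9,42), E(d6,38), C(d8,28), H(d5,26), F(d1,23)
G→slot 8; J→slot 7; I→slot 4; A→slot 3; D→slot 6; B→slot 9; E→slot 5; C→slot 2; H→slot 1; F skipped.
9 of 10 scheduled.

9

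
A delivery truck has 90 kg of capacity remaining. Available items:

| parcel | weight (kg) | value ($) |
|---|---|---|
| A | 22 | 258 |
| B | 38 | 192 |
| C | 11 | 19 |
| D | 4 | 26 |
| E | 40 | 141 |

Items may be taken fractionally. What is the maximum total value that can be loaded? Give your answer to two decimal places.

Sort by value per unit weight and fill in that order.
Ratios (sorted): A 11.73, D 6.50, B 5.05, E 3.52, C 1.73
take A (22 @ 258); take D (4 @ 26); take B (38 @ 192); take 26/40 of E → 91.65. Capacity used 90/90.
Total value = 567.65

567.65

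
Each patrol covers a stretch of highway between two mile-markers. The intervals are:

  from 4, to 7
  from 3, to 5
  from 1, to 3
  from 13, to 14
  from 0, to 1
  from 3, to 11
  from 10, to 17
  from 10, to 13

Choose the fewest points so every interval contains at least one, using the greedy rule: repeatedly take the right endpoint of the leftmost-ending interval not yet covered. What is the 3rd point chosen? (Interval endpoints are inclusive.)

By right end: [0,1]  [1,3]  [3,5]  [4,7]  [3,11]  [10,13]  [13,14]  [10,17]
[0,1] uncovered → point at 1; [3,5] uncovered → point at 5; [10,13] uncovered → point at 13.
Points: 1, 5, 13 (3 total).

13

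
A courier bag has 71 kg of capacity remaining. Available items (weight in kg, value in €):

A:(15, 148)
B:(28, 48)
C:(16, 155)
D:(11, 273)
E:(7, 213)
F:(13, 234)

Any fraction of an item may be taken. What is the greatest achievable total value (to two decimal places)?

1038.43

Greedy by value/weight ratio, highest first.
Ratios (sorted): E 30.43, D 24.82, F 18.00, A 9.87, C 9.69, B 1.71
take E (7 @ 213); take D (11 @ 273); take F (13 @ 234); take A (15 @ 148); take C (16 @ 155); take 9/28 of B → 15.43. Capacity used 71/71.
Total value = 1038.43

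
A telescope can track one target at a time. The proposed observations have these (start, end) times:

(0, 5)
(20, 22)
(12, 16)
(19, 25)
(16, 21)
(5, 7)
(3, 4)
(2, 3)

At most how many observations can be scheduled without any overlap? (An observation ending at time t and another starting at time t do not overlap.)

Sorted by end: (2,3)  (3,4)  (0,5)  (5,7)  (12,16)  (16,21)  (20,22)  (19,25)
take (2,3); take (3,4); take (5,7); take (12,16); take (16,21); skip (19,25).
Selected 5 observations.

5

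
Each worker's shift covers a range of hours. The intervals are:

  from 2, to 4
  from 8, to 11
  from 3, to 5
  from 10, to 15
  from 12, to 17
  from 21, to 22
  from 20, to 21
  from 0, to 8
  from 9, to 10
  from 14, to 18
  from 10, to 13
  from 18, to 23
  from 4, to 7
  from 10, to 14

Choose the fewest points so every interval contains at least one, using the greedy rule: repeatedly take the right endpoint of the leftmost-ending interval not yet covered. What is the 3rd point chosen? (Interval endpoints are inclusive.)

Sort by right endpoint; whenever an interval is uncovered, place a point at its right end.
By right end: [2,4]  [3,5]  [4,7]  [0,8]  [9,10]  [8,11]  [10,13]  [10,14]  [10,15]  [12,17]  [14,18]  [20,21]  [21,22]  [18,23]
[2,4] uncovered → point at 4; [9,10] uncovered → point at 10; [12,17] uncovered → point at 17; [20,21] uncovered → point at 21.
Points: 4, 10, 17, 21 (4 total).

17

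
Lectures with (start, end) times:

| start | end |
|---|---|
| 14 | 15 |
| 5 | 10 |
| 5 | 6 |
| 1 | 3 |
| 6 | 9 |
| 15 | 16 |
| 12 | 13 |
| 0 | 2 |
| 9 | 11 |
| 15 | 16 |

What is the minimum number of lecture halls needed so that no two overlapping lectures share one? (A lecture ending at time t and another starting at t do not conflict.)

Events (time:±→running): 0:+→1 1:+→2 … peak 2.

2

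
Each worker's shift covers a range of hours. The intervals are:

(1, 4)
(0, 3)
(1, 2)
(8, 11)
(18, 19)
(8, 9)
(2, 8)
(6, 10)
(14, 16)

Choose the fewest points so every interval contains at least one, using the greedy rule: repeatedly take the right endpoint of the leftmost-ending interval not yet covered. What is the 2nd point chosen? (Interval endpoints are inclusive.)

Sort by right endpoint; whenever an interval is uncovered, place a point at its right end.
Sorted: [1,2] [0,3] [1,4] [2,8] [8,9] [6,10] [8,11] [14,16] [18,19]
{[1,2],[0,3],[1,4],[2,8]} hit by 2; {[8,9],[6,10],[8,11]} hit by 9; {[14,16]} hit by 16; {[18,19]} hit by 19.
Points: 2, 9, 16, 19 (4 total).

9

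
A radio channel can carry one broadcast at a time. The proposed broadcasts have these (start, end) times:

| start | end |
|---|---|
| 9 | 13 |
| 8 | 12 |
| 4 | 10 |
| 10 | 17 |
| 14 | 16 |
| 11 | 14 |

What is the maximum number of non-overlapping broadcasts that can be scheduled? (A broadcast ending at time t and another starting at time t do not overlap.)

3

Sorted by end: (4,10)  (8,12)  (9,13)  (11,14)  (14,16)  (10,17)
take (4,10); take (11,14); take (14,16); skip (10,17).
Selected 3 broadcasts.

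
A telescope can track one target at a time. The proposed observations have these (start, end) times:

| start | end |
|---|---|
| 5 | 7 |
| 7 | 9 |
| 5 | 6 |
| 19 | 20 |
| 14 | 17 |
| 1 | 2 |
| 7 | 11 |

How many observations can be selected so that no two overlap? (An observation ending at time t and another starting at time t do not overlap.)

5

Order by finish time; keep every interval that doesn't clash with the previous kept one.
Sorted by end: (1,2)  (5,6)  (5,7)  (7,9)  (7,11)  (14,17)  (19,20)
take (1,2); take (5,6); skip (5,7); take (7,9); take (14,17); take (19,20).
Selected 5 observations.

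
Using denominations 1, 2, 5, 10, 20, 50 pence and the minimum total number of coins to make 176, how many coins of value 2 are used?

Use the largest denomination that fits, subtract, and repeat.
176 = 3×50 + 1×20 + 1×5 + 1×1
Count of 2: 0

0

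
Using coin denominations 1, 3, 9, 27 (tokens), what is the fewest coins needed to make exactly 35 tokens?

Use the largest denomination that fits, subtract, and repeat.
35 − 1×27→8 − 2×3→2 − 2×1→0
Total coins = 1 + 2 + 2 = 5

5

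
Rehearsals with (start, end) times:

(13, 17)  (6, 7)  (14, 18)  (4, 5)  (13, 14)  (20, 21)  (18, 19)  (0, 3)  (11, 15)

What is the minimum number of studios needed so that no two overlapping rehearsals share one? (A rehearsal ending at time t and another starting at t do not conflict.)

3

starts: [0, 4, 6, 11, 13, 13, 14, 18, 20]
ends:   [3, 5, 7, 14, 15, 17, 18, 19, 21]
s0→1 e3→0 s4→1 e5→0 s6→1 e7→0 s11→1 s13→2 s13→3  — peak 3.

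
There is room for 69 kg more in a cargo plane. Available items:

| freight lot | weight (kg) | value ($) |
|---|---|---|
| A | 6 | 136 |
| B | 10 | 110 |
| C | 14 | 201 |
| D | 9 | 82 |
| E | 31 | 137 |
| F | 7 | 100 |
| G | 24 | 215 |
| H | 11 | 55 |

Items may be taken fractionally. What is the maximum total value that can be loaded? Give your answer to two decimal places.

835.04

Sort by value per unit weight and fill in that order.
Order: A (136/6=22.67) > C (201/14=14.36) > F (100/7=14.29) > B (110/10=11.00) > D (82/9=9.11) > G (215/24=8.96) > H (55/11=5.00) > E (137/31=4.42)
Fill: take A (6 @ 136) → take C (14 @ 201) → take F (7 @ 100) → take B (10 @ 110) → take D (9 @ 82) → take 23/24 of G → 206.04; 69/69 used.
Total value = 835.04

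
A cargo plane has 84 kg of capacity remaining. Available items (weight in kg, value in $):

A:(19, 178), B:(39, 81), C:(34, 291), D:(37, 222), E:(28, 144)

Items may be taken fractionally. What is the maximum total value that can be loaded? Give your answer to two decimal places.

655.00

Greedy by value/weight ratio, highest first.
Order: A (178/19=9.37) > C (291/34=8.56) > D (222/37=6.00) > E (144/28=5.14) > B (81/39=2.08)
Fill: take A (19 @ 178) → take C (34 @ 291) → take 31/37 of D → 186.00; 84/84 used.
Total value = 655.00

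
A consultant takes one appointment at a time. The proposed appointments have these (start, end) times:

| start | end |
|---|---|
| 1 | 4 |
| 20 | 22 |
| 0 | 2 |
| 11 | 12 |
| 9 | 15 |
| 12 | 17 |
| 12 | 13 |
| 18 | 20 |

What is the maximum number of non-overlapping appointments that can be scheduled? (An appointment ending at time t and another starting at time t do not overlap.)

Sorted by end: (0,2)  (1,4)  (11,12)  (12,13)  (9,15)  (12,17)  (18,20)  (20,22)
take (0,2); skip (1,4); take (11,12); take (12,13); skip (9,15); take (18,20); take (20,22).
Selected 5 appointments.

5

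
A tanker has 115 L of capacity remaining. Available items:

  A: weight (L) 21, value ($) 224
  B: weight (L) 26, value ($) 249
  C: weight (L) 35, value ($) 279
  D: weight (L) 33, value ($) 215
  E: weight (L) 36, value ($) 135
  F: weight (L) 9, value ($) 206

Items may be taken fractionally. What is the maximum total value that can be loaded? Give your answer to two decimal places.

1114.36

Sort by value per unit weight and fill in that order.
Order: F (206/9=22.89) > A (224/21=10.67) > B (249/26=9.58) > C (279/35=7.97) > D (215/33=6.52) > E (135/36=3.75)
Fill: take F (9 @ 206) → take A (21 @ 224) → take B (26 @ 249) → take C (35 @ 279) → take 24/33 of D → 156.36; 115/115 used.
Total value = 1114.36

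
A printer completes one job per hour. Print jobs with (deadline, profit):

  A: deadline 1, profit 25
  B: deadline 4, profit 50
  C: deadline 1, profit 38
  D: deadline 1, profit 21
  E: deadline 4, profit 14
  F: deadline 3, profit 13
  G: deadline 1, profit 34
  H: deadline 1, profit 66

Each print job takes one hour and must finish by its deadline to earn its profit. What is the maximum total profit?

143

Profit order: H=66 B=50 C=38 G=34 A=25 D=21 E=14 F=13
Assign: H→slot 1, B→slot 4, C skipped, G skipped, A skipped, D skipped, E→slot 3, F→slot 2.
Slots: [1:H] [2:F] [3:E] [4:B]
Profit = 66 + 13 + 14 + 50 = 143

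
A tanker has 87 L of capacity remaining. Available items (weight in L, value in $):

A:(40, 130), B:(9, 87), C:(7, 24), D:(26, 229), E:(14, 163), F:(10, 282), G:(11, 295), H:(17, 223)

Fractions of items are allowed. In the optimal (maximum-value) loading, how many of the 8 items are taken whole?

Ratios (sorted): F 28.20, G 26.82, H 13.12, E 11.64, B 9.67, D 8.81, C 3.43, A 3.25
take F (10 @ 282); take G (11 @ 295); take H (17 @ 223); take E (14 @ 163); take B (9 @ 87); take D (26 @ 229). Capacity used 87/87.
6 item(s) taken whole.

6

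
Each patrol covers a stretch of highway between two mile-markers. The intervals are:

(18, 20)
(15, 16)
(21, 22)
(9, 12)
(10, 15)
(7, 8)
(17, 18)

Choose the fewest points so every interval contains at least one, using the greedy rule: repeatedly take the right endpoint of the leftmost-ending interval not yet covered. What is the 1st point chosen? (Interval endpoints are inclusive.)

8

Sort by right endpoint; whenever an interval is uncovered, place a point at its right end.
By right end: [7,8]  [9,12]  [10,15]  [15,16]  [17,18]  [18,20]  [21,22]
[7,8] uncovered → point at 8; [9,12] uncovered → point at 12; [15,16] uncovered → point at 16; [17,18] uncovered → point at 18; [21,22] uncovered → point at 22.
Points: 8, 12, 16, 18, 22 (5 total).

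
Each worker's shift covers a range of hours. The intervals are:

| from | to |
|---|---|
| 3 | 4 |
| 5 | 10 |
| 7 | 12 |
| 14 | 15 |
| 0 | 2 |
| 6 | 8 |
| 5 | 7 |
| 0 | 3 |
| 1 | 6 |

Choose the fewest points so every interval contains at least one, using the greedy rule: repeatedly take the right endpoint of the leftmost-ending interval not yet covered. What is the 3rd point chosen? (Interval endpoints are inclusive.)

7

By right end: [0,2]  [0,3]  [3,4]  [1,6]  [5,7]  [6,8]  [5,10]  [7,12]  [14,15]
[0,2] uncovered → point at 2; [3,4] uncovered → point at 4; [5,7] uncovered → point at 7; [14,15] uncovered → point at 15.
Points: 2, 4, 7, 15 (4 total).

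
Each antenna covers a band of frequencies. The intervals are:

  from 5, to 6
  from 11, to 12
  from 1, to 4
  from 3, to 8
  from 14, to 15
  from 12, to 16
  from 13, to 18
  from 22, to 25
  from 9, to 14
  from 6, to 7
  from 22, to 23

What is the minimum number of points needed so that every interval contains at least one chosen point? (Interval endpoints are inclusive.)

Process intervals by earliest right end; each time one isn't hit yet, stab at its right endpoint.
Sorted: [1,4] [5,6] [6,7] [3,8] [11,12] [9,14] [14,15] [12,16] [13,18] [22,23] [22,25]
{[1,4]} hit by 4; {[5,6],[6,7],[3,8]} hit by 6; {[11,12],[9,14]} hit by 12; {[14,15],[12,16],[13,18]} hit by 15; {[22,23],[22,25]} hit by 23.
Points: 4, 6, 12, 15, 23 (5 total).

5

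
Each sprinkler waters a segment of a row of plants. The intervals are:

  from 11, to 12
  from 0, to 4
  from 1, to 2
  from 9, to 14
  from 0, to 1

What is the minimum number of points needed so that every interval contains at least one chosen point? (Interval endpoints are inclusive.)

2

Sort by right endpoint; whenever an interval is uncovered, place a point at its right end.
Sorted: [0,1] [1,2] [0,4] [11,12] [9,14]
{[0,1],[1,2],[0,4]} hit by 1; {[11,12],[9,14]} hit by 12.
Points: 1, 12 (2 total).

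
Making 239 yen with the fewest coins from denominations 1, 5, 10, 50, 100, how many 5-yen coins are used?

Greedy: take as many of the largest coin as possible, then repeat with the remainder.
239 = 2×100 + 3×10 + 1×5 + 4×1
Count of 5: 1

1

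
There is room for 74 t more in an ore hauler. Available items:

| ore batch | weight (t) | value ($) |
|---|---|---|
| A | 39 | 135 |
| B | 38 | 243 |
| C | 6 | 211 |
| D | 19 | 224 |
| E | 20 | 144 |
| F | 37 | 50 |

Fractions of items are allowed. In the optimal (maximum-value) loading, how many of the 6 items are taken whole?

Greedy by value/weight ratio, highest first.
Order: C (211/6=35.17) > D (224/19=11.79) > E (144/20=7.20) > B (243/38=6.39) > A (135/39=3.46) > F (50/37=1.35)
Fill: take C (6 @ 211) → take D (19 @ 224) → take E (20 @ 144) → take 29/38 of B → 185.45; 74/74 used.
3 item(s) taken whole; one partial (take 29/38 of B).

3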